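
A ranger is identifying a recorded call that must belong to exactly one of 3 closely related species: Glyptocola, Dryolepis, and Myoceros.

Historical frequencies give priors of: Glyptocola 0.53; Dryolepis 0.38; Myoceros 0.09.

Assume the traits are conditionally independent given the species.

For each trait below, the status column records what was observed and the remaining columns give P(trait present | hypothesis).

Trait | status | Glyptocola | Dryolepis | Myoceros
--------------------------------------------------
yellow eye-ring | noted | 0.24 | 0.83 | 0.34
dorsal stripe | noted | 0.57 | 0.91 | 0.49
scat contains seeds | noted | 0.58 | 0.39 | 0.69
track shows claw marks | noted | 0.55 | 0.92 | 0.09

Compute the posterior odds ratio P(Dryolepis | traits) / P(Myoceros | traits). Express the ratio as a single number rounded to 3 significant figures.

111

Unnormalized posterior weight (prior times the trait likelihoods) for each of the two hypotheses:
  Dryolepis: 0.38 × 0.83 × 0.91 × 0.39 × 0.92 = 0.10298
  Myoceros: 0.09 × 0.34 × 0.49 × 0.69 × 0.09 = 0.00093113
Posterior odds = 0.10298 / 0.00093113 ≈ 111.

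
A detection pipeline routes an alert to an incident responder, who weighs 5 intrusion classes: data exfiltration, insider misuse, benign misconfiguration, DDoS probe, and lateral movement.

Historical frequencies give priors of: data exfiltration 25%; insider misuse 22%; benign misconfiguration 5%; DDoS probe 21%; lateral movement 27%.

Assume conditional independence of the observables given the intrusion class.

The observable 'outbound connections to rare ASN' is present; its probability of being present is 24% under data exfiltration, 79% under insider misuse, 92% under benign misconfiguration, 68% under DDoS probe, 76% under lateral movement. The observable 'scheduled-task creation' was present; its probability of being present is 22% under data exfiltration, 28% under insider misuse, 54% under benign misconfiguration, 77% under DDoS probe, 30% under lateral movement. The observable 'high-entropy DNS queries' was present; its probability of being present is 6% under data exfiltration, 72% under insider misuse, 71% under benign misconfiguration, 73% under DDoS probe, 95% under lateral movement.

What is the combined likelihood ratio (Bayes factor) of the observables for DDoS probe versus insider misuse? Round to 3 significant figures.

2.40

The Bayes factor is the ratio of the joint likelihoods of the observable pattern under the two hypotheses.
  DDoS probe: 0.68 × 0.77 × 0.73 = 0.38223
  insider misuse: 0.79 × 0.28 × 0.72 = 0.15926
Bayes factor = 0.38223 / 0.15926 ≈ 2.40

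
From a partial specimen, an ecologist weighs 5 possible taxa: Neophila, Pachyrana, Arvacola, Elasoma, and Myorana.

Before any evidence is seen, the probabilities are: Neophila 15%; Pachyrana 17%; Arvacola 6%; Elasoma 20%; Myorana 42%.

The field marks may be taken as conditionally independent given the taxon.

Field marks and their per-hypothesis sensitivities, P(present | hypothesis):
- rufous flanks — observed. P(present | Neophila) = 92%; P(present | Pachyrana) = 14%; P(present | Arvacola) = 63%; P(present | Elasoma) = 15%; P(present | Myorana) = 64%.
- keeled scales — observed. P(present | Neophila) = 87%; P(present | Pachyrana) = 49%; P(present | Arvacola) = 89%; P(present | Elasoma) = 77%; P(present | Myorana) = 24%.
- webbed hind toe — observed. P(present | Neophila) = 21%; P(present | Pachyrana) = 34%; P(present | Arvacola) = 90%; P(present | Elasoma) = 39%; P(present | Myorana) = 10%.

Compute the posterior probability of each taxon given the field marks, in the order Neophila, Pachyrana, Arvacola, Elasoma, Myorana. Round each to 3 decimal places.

0.337, 0.053, 0.404, 0.120, 0.086

For each hypothesis, the unnormalized posterior weight is prior × product of the field mark likelihoods:
  Neophila: 0.15 × 0.92 × 0.87 × 0.21 = 0.025213
  Pachyrana: 0.17 × 0.14 × 0.49 × 0.34 = 0.0039651
  Arvacola: 0.06 × 0.63 × 0.89 × 0.90 = 0.030278
  Elasoma: 0.20 × 0.15 × 0.77 × 0.39 = 0.009009
  Myorana: 0.42 × 0.64 × 0.24 × 0.10 = 0.0064512
Normalizing constant Z = 0.025213 + 0.0039651 + 0.030278 + 0.009009 + 0.0064512 = 0.074916.
P(Neophila | evidence) = 0.025213 / 0.074916 ≈ 0.337
P(Pachyrana | evidence) = 0.0039651 / 0.074916 ≈ 0.053
P(Arvacola | evidence) = 0.030278 / 0.074916 ≈ 0.404
P(Elasoma | evidence) = 0.009009 / 0.074916 ≈ 0.120
P(Myorana | evidence) = 0.0064512 / 0.074916 ≈ 0.086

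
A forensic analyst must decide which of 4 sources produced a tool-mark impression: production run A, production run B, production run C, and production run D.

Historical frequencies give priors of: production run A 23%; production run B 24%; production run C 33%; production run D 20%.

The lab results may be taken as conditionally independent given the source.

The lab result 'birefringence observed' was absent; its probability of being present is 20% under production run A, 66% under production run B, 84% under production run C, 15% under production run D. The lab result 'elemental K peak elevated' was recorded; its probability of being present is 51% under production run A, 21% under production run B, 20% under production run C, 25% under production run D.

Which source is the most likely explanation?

production run A

By Bayes' rule with conditional independence, the unnormalized weight for each hypothesis is prior × ∏ likelihoods (using 1 − P(present | H) for each absent lab result):
  production run A: 0.23 × (1 − 0.20) × 0.51 = 0.09384
  production run B: 0.24 × (1 − 0.66) × 0.21 = 0.017136
  production run C: 0.33 × (1 − 0.84) × 0.20 = 0.01056
  production run D: 0.20 × (1 − 0.15) × 0.25 = 0.0425
The unnormalized weights sum to 0.16404.
P(production run A | evidence) ≈ 0.09384 / 0.16404 ≈ 0.572
P(production run B | evidence) ≈ 0.017136 / 0.16404 ≈ 0.104
P(production run C | evidence) ≈ 0.01056 / 0.16404 ≈ 0.064
P(production run D | evidence) ≈ 0.0425 / 0.16404 ≈ 0.259
The largest is 0.572, so production run A is most probable.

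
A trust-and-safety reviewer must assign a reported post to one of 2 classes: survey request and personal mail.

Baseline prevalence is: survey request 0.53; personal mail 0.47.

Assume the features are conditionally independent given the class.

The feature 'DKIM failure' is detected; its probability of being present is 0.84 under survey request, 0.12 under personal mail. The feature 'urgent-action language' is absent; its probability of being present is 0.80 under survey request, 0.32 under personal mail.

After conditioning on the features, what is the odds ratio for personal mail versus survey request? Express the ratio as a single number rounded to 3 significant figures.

0.431

The normalizing constant cancels in an odds ratio, so compute prior × likelihood for the two hypotheses only (using 1 − P(present | H) for each absent feature):
  personal mail: 0.47 × 0.12 × (1 − 0.32) = 0.038352
  survey request: 0.53 × 0.84 × (1 − 0.80) = 0.08904
Posterior odds = 0.038352 / 0.08904 ≈ 0.431.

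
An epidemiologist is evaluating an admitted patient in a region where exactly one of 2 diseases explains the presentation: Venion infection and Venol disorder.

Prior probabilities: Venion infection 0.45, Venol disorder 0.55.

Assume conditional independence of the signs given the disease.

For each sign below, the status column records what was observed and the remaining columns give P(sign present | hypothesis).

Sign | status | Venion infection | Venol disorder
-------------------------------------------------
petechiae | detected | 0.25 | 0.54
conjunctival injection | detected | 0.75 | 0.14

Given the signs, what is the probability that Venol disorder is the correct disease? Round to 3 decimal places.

0.330

By Bayes' rule with conditional independence, the unnormalized weight for each hypothesis is prior × ∏ likelihoods:
  Venion infection: 0.45 × 0.25 × 0.75 = 0.084375
  Venol disorder: 0.55 × 0.54 × 0.14 = 0.04158
Normalizing constant Z = 0.084375 + 0.04158 = 0.12596.
P(Venol disorder | evidence) = 0.04158 / 0.12596 ≈ 0.330.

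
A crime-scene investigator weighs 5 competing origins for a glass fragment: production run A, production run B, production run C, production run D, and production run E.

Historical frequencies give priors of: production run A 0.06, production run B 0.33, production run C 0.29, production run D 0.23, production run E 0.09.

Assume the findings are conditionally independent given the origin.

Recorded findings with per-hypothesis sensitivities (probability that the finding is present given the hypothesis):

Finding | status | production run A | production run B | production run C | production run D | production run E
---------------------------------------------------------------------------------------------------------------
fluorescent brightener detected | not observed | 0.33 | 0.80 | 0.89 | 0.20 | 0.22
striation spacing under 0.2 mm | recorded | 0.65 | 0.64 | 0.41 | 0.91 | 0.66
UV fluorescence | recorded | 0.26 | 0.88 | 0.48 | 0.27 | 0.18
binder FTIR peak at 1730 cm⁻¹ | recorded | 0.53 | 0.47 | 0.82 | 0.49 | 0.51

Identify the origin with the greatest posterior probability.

By Bayes' rule with conditional independence, the unnormalized weight for each hypothesis is prior × ∏ likelihoods (using 1 − P(present | H) for each absent finding):
  production run A: 0.06 × (1 − 0.33) × 0.65 × 0.26 × 0.53 = 0.0036007
  production run B: 0.33 × (1 − 0.80) × 0.64 × 0.88 × 0.47 = 0.01747
  production run C: 0.29 × (1 − 0.89) × 0.41 × 0.48 × 0.82 = 0.0051479
  production run D: 0.23 × (1 − 0.20) × 0.91 × 0.27 × 0.49 = 0.022152
  production run E: 0.09 × (1 − 0.22) × 0.66 × 0.18 × 0.51 = 0.0042533
Marginal likelihood of the evidence = 0.052625.
P(production run A | evidence) ≈ 0.0036007 / 0.052625 ≈ 0.068
P(production run B | evidence) ≈ 0.01747 / 0.052625 ≈ 0.332
P(production run C | evidence) ≈ 0.0051479 / 0.052625 ≈ 0.098
P(production run D | evidence) ≈ 0.022152 / 0.052625 ≈ 0.421
P(production run E | evidence) ≈ 0.0042533 / 0.052625 ≈ 0.081
The largest is 0.421, so production run D is most probable.

production run D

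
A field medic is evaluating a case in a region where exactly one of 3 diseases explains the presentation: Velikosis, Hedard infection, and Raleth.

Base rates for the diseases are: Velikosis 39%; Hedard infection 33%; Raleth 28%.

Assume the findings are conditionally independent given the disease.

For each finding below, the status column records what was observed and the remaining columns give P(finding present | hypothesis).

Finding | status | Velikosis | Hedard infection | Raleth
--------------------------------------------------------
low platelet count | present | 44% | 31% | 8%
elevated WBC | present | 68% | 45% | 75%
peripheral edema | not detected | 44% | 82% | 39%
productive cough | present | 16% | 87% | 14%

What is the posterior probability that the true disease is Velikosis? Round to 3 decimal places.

0.547

By Bayes' rule with conditional independence, the unnormalized weight for each hypothesis is prior × ∏ likelihoods (using 1 − P(present | H) for each absent finding):
  Velikosis: 0.39 × 0.44 × 0.68 × (1 − 0.44) × 0.16 = 0.010455
  Hedard infection: 0.33 × 0.31 × 0.45 × (1 − 0.82) × 0.87 = 0.0072091
  Raleth: 0.28 × 0.08 × 0.75 × (1 − 0.39) × 0.14 = 0.0014347
Normalizing constant Z = 0.010455 + 0.0072091 + 0.0014347 = 0.019099.
P(Velikosis | evidence) = 0.010455 / 0.019099 ≈ 0.547.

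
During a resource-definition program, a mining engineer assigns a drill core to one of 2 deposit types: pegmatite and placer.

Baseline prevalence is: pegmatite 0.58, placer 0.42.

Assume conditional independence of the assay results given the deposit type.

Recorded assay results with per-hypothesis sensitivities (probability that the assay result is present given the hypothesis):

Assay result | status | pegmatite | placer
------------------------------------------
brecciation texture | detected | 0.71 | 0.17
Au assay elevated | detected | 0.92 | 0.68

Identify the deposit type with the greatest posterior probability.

For each hypothesis, the unnormalized posterior weight is prior × product of the assay result likelihoods:
  pegmatite: 0.58 × 0.71 × 0.92 = 0.37886
  placer: 0.42 × 0.17 × 0.68 = 0.048552
Marginal likelihood of the evidence = 0.42741.
P(pegmatite | evidence) ≈ 0.37886 / 0.42741 ≈ 0.886
P(placer | evidence) ≈ 0.048552 / 0.42741 ≈ 0.114
The largest is 0.886, so pegmatite is most probable.

pegmatite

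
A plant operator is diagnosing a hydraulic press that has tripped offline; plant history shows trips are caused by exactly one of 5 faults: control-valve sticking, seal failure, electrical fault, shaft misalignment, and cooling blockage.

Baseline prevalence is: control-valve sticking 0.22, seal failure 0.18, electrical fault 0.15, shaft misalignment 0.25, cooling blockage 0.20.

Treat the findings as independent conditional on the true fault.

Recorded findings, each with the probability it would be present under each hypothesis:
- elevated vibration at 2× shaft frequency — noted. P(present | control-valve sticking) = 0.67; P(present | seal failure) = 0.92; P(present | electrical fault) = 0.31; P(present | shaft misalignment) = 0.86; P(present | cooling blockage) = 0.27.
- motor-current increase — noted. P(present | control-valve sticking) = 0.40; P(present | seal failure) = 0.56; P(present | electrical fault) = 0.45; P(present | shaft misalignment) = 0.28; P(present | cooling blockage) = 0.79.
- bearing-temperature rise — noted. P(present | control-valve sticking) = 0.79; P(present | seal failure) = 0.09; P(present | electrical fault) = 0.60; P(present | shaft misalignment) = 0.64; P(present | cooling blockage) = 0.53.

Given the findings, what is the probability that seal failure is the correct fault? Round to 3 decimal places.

0.065

Multiply each prior by the joint likelihood of the evidence pattern:
  control-valve sticking: 0.22 × 0.67 × 0.40 × 0.79 = 0.046578
  seal failure: 0.18 × 0.92 × 0.56 × 0.09 = 0.0083462
  electrical fault: 0.15 × 0.31 × 0.45 × 0.60 = 0.012555
  shaft misalignment: 0.25 × 0.86 × 0.28 × 0.64 = 0.038528
  cooling blockage: 0.20 × 0.27 × 0.79 × 0.53 = 0.02261
Marginal likelihood of the evidence = 0.12862.
P(seal failure | evidence) = 0.0083462 / 0.12862 ≈ 0.065.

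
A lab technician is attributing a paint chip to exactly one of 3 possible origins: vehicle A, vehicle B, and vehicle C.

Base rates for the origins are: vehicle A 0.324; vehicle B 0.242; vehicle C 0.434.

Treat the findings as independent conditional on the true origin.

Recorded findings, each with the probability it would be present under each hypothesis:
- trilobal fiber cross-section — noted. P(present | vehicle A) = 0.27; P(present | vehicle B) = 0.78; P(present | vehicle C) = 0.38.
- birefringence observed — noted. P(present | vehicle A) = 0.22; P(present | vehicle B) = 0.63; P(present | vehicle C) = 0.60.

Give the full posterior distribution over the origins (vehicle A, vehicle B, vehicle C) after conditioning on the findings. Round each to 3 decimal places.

0.081, 0.502, 0.417

For each hypothesis, the unnormalized posterior weight is prior × product of the finding likelihoods:
  vehicle A: 0.324 × 0.27 × 0.22 = 0.019246
  vehicle B: 0.242 × 0.78 × 0.63 = 0.11892
  vehicle C: 0.434 × 0.38 × 0.60 = 0.098952
The unnormalized weights sum to 0.23712.
P(vehicle A | evidence) = 0.019246 / 0.23712 ≈ 0.081
P(vehicle B | evidence) = 0.11892 / 0.23712 ≈ 0.502
P(vehicle C | evidence) = 0.098952 / 0.23712 ≈ 0.417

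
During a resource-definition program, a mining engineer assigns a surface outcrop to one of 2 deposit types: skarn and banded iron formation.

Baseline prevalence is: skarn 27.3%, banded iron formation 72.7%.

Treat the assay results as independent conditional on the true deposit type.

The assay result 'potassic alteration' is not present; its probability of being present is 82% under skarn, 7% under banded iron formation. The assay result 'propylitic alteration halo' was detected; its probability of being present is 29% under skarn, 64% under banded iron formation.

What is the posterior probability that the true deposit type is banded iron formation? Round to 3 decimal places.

0.968

Multiply each prior by the joint likelihood of the assay result pattern (using 1 − P(present | H) for each absent assay result):
  skarn: 0.273 × (1 − 0.82) × 0.29 = 0.014251
  banded iron formation: 0.727 × (1 − 0.07) × 0.64 = 0.43271
The unnormalized weights sum to 0.44696.
P(banded iron formation | evidence) = 0.43271 / 0.44696 ≈ 0.968.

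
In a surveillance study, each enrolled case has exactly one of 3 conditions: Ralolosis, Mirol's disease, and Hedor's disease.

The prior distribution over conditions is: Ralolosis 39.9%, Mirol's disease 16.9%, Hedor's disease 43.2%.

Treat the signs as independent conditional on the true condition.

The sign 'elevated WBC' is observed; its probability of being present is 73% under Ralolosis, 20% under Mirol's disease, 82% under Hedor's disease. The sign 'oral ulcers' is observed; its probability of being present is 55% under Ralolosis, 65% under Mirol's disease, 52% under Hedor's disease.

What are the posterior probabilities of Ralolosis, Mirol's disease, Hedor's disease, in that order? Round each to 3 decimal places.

0.437, 0.060, 0.503

For each hypothesis, the unnormalized posterior weight is prior × product of the sign likelihoods:
  Ralolosis: 0.399 × 0.73 × 0.55 = 0.1602
  Mirol's disease: 0.169 × 0.20 × 0.65 = 0.02197
  Hedor's disease: 0.432 × 0.82 × 0.52 = 0.1842
Normalizing constant Z = 0.1602 + 0.02197 + 0.1842 = 0.36637.
P(Ralolosis | evidence) = 0.1602 / 0.36637 ≈ 0.437
P(Mirol's disease | evidence) = 0.02197 / 0.36637 ≈ 0.060
P(Hedor's disease | evidence) = 0.1842 / 0.36637 ≈ 0.503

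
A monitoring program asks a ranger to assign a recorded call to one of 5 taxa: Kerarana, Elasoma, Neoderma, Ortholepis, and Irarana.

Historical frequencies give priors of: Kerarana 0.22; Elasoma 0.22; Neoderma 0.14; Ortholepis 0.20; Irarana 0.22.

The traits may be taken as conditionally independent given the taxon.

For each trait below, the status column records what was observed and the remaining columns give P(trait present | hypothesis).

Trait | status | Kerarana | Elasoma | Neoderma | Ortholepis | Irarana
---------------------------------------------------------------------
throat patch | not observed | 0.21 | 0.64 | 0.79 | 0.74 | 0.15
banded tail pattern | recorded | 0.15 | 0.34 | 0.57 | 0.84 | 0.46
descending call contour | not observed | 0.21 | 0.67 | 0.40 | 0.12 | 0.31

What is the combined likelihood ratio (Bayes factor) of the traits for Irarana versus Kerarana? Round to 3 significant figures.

Joint likelihood of the trait pattern under each hypothesis (using 1 − P(present | H) for each absent trait):
  Irarana: (1 − 0.15) × 0.46 × (1 − 0.31) = 0.26979
  Kerarana: (1 − 0.21) × 0.15 × (1 − 0.21) = 0.093615
Bayes factor = 0.26979 / 0.093615 ≈ 2.88

2.88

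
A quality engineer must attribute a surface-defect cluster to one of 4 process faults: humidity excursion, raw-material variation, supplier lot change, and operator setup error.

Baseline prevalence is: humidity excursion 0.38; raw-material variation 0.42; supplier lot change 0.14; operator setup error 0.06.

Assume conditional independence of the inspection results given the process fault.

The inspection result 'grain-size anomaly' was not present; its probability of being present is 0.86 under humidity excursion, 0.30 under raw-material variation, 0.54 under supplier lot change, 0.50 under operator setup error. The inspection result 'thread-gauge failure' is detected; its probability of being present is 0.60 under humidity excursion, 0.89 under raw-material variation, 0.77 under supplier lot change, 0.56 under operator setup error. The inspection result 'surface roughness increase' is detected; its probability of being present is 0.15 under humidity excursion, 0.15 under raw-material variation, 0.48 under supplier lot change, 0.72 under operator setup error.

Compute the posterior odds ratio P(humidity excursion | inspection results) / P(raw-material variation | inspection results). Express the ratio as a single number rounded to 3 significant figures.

0.122

Unnormalized posterior weight (prior times the inspection result likelihoods) for each of the two hypotheses (using 1 − P(present | H) for each absent inspection result):
  humidity excursion: 0.38 × (1 − 0.86) × 0.60 × 0.15 = 0.004788
  raw-material variation: 0.42 × (1 − 0.30) × 0.89 × 0.15 = 0.039249
Odds(humidity excursion : raw-material variation) = 0.004788 / 0.039249 ≈ 0.122.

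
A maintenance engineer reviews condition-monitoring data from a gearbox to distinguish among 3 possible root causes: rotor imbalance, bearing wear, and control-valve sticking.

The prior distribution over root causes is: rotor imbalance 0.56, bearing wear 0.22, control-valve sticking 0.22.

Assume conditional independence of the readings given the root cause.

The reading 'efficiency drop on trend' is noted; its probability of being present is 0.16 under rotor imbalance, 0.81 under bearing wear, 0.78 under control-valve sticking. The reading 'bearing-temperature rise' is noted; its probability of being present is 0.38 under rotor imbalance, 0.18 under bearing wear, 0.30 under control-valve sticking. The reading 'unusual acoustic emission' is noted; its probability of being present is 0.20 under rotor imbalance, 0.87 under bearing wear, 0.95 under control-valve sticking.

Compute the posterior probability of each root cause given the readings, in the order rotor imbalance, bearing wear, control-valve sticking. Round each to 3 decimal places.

0.081, 0.334, 0.585

For each hypothesis, the unnormalized posterior weight is prior × product of the reading likelihoods:
  rotor imbalance: 0.56 × 0.16 × 0.38 × 0.20 = 0.0068096
  bearing wear: 0.22 × 0.81 × 0.18 × 0.87 = 0.027906
  control-valve sticking: 0.22 × 0.78 × 0.30 × 0.95 = 0.048906
Normalizing constant Z = 0.0068096 + 0.027906 + 0.048906 = 0.083622.
P(rotor imbalance | evidence) = 0.0068096 / 0.083622 ≈ 0.081
P(bearing wear | evidence) = 0.027906 / 0.083622 ≈ 0.334
P(control-valve sticking | evidence) = 0.048906 / 0.083622 ≈ 0.585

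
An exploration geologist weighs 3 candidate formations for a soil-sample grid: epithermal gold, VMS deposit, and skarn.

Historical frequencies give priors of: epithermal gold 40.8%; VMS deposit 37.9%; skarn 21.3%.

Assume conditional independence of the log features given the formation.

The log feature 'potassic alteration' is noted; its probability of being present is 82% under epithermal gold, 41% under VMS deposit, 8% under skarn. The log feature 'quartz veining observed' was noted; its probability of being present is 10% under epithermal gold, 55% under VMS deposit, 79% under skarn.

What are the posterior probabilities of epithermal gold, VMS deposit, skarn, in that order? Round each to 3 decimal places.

0.253, 0.646, 0.102

For each hypothesis, the unnormalized posterior weight is prior × product of the log feature likelihoods:
  epithermal gold: 0.408 × 0.82 × 0.10 = 0.033456
  VMS deposit: 0.379 × 0.41 × 0.55 = 0.085465
  skarn: 0.213 × 0.08 × 0.79 = 0.013462
Marginal likelihood of the evidence = 0.13238.
P(epithermal gold | evidence) = 0.033456 / 0.13238 ≈ 0.253
P(VMS deposit | evidence) = 0.085465 / 0.13238 ≈ 0.646
P(skarn | evidence) = 0.013462 / 0.13238 ≈ 0.102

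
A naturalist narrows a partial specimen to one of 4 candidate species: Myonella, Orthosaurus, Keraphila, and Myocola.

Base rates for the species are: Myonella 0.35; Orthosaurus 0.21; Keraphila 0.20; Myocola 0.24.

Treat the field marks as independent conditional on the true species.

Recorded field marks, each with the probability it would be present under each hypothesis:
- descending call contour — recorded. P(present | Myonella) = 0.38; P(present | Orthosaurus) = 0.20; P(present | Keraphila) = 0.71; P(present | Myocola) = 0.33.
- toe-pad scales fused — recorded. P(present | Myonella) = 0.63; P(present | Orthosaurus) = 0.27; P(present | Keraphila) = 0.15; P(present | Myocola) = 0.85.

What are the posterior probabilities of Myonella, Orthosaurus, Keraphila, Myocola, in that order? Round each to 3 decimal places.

0.456, 0.062, 0.116, 0.366

For each hypothesis, the unnormalized posterior weight is prior × product of the field mark likelihoods:
  Myonella: 0.35 × 0.38 × 0.63 = 0.08379
  Orthosaurus: 0.21 × 0.20 × 0.27 = 0.01134
  Keraphila: 0.20 × 0.71 × 0.15 = 0.0213
  Myocola: 0.24 × 0.33 × 0.85 = 0.06732
Marginal likelihood of the evidence = 0.18375.
P(Myonella | evidence) = 0.08379 / 0.18375 ≈ 0.456
P(Orthosaurus | evidence) = 0.01134 / 0.18375 ≈ 0.062
P(Keraphila | evidence) = 0.0213 / 0.18375 ≈ 0.116
P(Myocola | evidence) = 0.06732 / 0.18375 ≈ 0.366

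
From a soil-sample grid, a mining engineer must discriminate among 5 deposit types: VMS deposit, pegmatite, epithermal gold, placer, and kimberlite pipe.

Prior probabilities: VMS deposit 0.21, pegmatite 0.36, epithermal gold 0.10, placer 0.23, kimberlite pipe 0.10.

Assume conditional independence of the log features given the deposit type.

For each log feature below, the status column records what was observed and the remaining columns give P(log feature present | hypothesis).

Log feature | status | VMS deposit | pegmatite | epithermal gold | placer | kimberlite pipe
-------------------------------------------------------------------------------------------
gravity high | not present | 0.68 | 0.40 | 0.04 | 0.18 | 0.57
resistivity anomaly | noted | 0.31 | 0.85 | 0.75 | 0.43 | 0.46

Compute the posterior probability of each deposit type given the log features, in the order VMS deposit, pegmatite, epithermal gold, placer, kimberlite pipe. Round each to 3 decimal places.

0.055, 0.487, 0.191, 0.215, 0.052

For each hypothesis, the unnormalized posterior weight is prior × product of the log feature likelihoods (using 1 − P(present | H) for each absent log feature):
  VMS deposit: 0.21 × (1 − 0.68) × 0.31 = 0.020832
  pegmatite: 0.36 × (1 − 0.40) × 0.85 = 0.1836
  epithermal gold: 0.10 × (1 − 0.04) × 0.75 = 0.072
  placer: 0.23 × (1 − 0.18) × 0.43 = 0.081098
  kimberlite pipe: 0.10 × (1 − 0.57) × 0.46 = 0.01978
Normalizing constant Z = 0.020832 + 0.1836 + 0.072 + 0.081098 + 0.01978 = 0.37731.
P(VMS deposit | evidence) = 0.020832 / 0.37731 ≈ 0.055
P(pegmatite | evidence) = 0.1836 / 0.37731 ≈ 0.487
P(epithermal gold | evidence) = 0.072 / 0.37731 ≈ 0.191
P(placer | evidence) = 0.081098 / 0.37731 ≈ 0.215
P(kimberlite pipe | evidence) = 0.01978 / 0.37731 ≈ 0.052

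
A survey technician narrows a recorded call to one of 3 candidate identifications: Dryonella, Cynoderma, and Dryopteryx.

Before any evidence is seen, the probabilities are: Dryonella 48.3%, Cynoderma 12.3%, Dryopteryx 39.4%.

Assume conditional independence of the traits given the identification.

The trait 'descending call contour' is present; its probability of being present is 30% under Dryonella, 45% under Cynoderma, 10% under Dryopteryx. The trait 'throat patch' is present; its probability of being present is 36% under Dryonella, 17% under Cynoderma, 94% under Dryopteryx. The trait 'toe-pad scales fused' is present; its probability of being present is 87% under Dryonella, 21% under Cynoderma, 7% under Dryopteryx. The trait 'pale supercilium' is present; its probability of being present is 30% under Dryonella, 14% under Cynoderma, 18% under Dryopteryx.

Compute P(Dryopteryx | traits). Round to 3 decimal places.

0.033

By Bayes' rule with conditional independence, the unnormalized weight for each hypothesis is prior × ∏ likelihoods:
  Dryonella: 0.483 × 0.30 × 0.36 × 0.87 × 0.30 = 0.013615
  Cynoderma: 0.123 × 0.45 × 0.17 × 0.21 × 0.14 = 0.00027664
  Dryopteryx: 0.394 × 0.10 × 0.94 × 0.07 × 0.18 = 0.00046665
The unnormalized weights sum to 0.014358.
P(Dryopteryx | evidence) = 0.00046665 / 0.014358 ≈ 0.033.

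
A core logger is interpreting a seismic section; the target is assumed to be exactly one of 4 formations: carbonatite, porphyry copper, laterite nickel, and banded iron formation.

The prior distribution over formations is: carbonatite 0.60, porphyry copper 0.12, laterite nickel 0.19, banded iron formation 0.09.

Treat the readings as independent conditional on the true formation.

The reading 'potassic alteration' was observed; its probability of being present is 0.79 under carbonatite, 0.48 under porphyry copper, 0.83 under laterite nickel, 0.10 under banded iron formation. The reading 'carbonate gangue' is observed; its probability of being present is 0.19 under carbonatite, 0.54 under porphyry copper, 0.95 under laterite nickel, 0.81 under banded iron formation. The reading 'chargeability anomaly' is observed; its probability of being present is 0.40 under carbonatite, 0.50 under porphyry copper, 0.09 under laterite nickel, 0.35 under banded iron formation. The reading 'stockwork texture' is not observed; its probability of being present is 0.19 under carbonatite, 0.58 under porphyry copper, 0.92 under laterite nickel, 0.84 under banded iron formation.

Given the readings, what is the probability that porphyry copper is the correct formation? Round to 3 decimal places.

Multiply each prior by the joint likelihood of the reading pattern (using 1 − P(present | H) for each absent reading):
  carbonatite: 0.60 × 0.79 × 0.19 × 0.40 × (1 − 0.19) = 0.029179
  porphyry copper: 0.12 × 0.48 × 0.54 × 0.50 × (1 − 0.58) = 0.0065318
  laterite nickel: 0.19 × 0.83 × 0.95 × 0.09 × (1 − 0.92) = 0.0010787
  banded iron formation: 0.09 × 0.10 × 0.81 × 0.35 × (1 − 0.84) = 0.00040824
The unnormalized weights sum to 0.037198.
P(porphyry copper | evidence) = 0.0065318 / 0.037198 ≈ 0.176.

0.176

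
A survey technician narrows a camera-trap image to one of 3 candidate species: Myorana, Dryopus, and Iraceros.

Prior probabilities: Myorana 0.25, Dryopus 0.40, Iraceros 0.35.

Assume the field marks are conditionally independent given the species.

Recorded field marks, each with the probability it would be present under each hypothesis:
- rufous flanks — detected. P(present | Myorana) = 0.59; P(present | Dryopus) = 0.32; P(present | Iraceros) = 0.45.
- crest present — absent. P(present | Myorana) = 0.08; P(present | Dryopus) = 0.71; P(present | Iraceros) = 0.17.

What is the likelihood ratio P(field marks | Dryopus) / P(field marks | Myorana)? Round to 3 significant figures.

0.171

Joint likelihood of the field mark pattern under each hypothesis (using 1 − P(present | H) for each absent field mark):
  Dryopus: 0.32 × (1 − 0.71) = 0.0928
  Myorana: 0.59 × (1 − 0.08) = 0.5428
Bayes factor = 0.0928 / 0.5428 ≈ 0.171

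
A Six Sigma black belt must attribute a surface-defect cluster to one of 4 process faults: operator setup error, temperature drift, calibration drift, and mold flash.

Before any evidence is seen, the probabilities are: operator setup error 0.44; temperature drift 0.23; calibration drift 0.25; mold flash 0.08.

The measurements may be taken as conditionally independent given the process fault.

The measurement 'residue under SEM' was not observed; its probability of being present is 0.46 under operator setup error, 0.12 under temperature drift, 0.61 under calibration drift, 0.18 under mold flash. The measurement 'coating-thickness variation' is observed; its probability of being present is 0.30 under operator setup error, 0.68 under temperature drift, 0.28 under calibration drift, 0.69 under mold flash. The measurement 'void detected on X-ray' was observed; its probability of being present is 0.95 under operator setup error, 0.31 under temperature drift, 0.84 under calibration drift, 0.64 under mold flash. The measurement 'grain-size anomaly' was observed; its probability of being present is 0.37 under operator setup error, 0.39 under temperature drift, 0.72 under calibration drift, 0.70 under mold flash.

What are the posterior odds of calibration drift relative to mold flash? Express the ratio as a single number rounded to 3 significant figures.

Unnormalized posterior weight (prior times the measurement likelihoods) for each of the two hypotheses (using 1 − P(present | H) for each absent measurement):
  calibration drift: 0.25 × (1 − 0.61) × 0.28 × 0.84 × 0.72 = 0.016511
  mold flash: 0.08 × (1 − 0.18) × 0.69 × 0.64 × 0.70 = 0.020278
Odds(calibration drift : mold flash) = 0.016511 / 0.020278 ≈ 0.814.

0.814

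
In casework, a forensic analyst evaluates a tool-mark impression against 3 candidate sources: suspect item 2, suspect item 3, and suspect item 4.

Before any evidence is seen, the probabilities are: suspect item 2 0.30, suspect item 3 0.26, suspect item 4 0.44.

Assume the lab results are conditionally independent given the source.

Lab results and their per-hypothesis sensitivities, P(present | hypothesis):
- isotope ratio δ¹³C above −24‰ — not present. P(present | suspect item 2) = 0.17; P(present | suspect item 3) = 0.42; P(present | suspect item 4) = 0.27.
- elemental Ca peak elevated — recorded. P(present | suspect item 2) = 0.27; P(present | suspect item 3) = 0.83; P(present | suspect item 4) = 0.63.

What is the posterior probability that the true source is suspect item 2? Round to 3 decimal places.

0.170

For each hypothesis, the unnormalized posterior weight is prior × product of the lab result likelihoods (using 1 − P(present | H) for each absent lab result):
  suspect item 2: 0.30 × (1 − 0.17) × 0.27 = 0.06723
  suspect item 3: 0.26 × (1 − 0.42) × 0.83 = 0.12516
  suspect item 4: 0.44 × (1 − 0.27) × 0.63 = 0.20236
The unnormalized weights sum to 0.39475.
P(suspect item 2 | evidence) = 0.06723 / 0.39475 ≈ 0.170.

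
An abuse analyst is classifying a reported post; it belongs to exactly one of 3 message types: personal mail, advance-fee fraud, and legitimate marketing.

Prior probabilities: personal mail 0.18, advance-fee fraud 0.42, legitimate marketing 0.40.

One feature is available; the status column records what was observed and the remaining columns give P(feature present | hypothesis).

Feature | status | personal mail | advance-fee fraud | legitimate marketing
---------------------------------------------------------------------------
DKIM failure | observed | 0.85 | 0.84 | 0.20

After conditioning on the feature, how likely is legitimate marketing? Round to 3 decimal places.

0.137

Multiply each prior by the likelihood of the feature:
  personal mail: 0.18 × 0.85 = 0.153
  advance-fee fraud: 0.42 × 0.84 = 0.3528
  legitimate marketing: 0.40 × 0.20 = 0.08
Marginal likelihood of the evidence = 0.5858.
P(legitimate marketing | evidence) = 0.08 / 0.5858 ≈ 0.137.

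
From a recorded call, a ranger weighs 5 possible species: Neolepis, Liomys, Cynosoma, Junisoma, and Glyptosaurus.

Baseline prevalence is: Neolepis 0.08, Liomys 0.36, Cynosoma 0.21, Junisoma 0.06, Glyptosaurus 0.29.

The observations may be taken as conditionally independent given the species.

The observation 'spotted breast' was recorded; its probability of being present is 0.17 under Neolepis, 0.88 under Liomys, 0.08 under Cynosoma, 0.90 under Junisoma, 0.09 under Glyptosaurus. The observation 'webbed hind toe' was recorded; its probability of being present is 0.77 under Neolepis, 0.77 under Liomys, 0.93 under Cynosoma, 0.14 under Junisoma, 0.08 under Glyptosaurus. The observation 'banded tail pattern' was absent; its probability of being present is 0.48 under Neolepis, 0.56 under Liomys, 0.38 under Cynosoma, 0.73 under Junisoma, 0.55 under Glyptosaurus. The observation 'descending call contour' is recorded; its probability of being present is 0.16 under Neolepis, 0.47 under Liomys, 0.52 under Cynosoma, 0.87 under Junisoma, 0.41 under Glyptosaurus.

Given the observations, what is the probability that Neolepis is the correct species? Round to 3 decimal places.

By Bayes' rule with conditional independence, the unnormalized weight for each hypothesis is prior × ∏ likelihoods (using 1 − P(present | H) for each absent observation):
  Neolepis: 0.08 × 0.17 × 0.77 × (1 − 0.48) × 0.16 = 0.00087127
  Liomys: 0.36 × 0.88 × 0.77 × (1 − 0.56) × 0.47 = 0.050446
  Cynosoma: 0.21 × 0.08 × 0.93 × (1 − 0.38) × 0.52 = 0.0050372
  Junisoma: 0.06 × 0.90 × 0.14 × (1 − 0.73) × 0.87 = 0.0017758
  Glyptosaurus: 0.29 × 0.09 × 0.08 × (1 − 0.55) × 0.41 = 0.00038524
The unnormalized weights sum to 0.058515.
P(Neolepis | evidence) = 0.00087127 / 0.058515 ≈ 0.015.

0.015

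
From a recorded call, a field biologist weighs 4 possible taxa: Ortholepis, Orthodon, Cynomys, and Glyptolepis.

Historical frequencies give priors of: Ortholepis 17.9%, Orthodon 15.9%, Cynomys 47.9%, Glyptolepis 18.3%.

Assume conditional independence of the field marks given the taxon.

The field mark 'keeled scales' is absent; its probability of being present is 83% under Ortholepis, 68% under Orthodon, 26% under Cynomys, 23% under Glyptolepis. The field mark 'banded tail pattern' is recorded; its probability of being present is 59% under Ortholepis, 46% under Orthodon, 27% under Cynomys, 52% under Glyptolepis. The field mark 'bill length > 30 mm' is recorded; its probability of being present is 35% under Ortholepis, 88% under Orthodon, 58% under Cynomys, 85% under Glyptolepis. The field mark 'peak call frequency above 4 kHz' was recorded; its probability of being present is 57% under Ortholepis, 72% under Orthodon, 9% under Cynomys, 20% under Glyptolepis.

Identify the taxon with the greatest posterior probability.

Orthodon

Multiply each prior by the joint likelihood of the field mark pattern (using 1 − P(present | H) for each absent field mark):
  Ortholepis: 0.179 × (1 − 0.83) × 0.59 × 0.35 × 0.57 = 0.0035818
  Orthodon: 0.159 × (1 − 0.68) × 0.46 × 0.88 × 0.72 = 0.014829
  Cynomys: 0.479 × (1 − 0.26) × 0.27 × 0.58 × 0.09 = 0.0049958
  Glyptolepis: 0.183 × (1 − 0.23) × 0.52 × 0.85 × 0.20 = 0.012456
The unnormalized weights sum to 0.035863.
P(Ortholepis | evidence) ≈ 0.0035818 / 0.035863 ≈ 0.100
P(Orthodon | evidence) ≈ 0.014829 / 0.035863 ≈ 0.413
P(Cynomys | evidence) ≈ 0.0049958 / 0.035863 ≈ 0.139
P(Glyptolepis | evidence) ≈ 0.012456 / 0.035863 ≈ 0.347
The largest is 0.413, so Orthodon is most probable.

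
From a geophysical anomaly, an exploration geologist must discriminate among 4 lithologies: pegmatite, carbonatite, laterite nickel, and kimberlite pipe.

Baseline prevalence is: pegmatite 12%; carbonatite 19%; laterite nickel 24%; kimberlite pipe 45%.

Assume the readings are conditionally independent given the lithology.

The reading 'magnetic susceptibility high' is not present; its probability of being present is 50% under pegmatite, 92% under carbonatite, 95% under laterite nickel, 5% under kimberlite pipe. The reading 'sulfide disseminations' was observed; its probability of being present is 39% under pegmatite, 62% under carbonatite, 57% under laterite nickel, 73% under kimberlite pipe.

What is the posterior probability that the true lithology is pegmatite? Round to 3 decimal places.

0.067

By Bayes' rule with conditional independence, the unnormalized weight for each hypothesis is prior × ∏ likelihoods (using 1 − P(present | H) for each absent reading):
  pegmatite: 0.12 × (1 − 0.50) × 0.39 = 0.0234
  carbonatite: 0.19 × (1 − 0.92) × 0.62 = 0.009424
  laterite nickel: 0.24 × (1 − 0.95) × 0.57 = 0.00684
  kimberlite pipe: 0.45 × (1 − 0.05) × 0.73 = 0.31207
Normalizing constant Z = 0.0234 + 0.009424 + 0.00684 + 0.31207 = 0.35174.
P(pegmatite | evidence) = 0.0234 / 0.35174 ≈ 0.067.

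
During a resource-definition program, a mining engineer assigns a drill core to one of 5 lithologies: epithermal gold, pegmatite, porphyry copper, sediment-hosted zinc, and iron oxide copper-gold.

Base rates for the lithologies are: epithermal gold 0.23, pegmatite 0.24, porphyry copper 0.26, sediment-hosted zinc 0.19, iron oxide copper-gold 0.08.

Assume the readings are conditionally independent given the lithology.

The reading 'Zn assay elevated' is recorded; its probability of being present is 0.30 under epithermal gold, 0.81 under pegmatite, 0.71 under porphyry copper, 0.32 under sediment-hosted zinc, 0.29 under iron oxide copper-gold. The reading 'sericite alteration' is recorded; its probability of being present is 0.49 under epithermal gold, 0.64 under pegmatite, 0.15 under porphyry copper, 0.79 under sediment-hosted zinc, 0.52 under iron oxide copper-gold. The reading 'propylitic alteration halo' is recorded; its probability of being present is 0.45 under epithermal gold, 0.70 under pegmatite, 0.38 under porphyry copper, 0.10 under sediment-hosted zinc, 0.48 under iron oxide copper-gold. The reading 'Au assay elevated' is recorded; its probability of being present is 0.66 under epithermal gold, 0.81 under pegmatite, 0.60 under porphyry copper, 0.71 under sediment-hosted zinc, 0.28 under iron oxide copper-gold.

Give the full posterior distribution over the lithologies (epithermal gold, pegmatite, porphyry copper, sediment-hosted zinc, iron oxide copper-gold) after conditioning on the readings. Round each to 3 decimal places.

Multiply each prior by the joint likelihood of the reading pattern:
  epithermal gold: 0.23 × 0.30 × 0.49 × 0.45 × 0.66 = 0.010042
  pegmatite: 0.24 × 0.81 × 0.64 × 0.70 × 0.81 = 0.070544
  porphyry copper: 0.26 × 0.71 × 0.15 × 0.38 × 0.60 = 0.0063133
  sediment-hosted zinc: 0.19 × 0.32 × 0.79 × 0.10 × 0.71 = 0.0034103
  iron oxide copper-gold: 0.08 × 0.29 × 0.52 × 0.48 × 0.28 = 0.0016214
Marginal likelihood of the evidence = 0.09193.
P(epithermal gold | evidence) = 0.010042 / 0.09193 ≈ 0.109
P(pegmatite | evidence) = 0.070544 / 0.09193 ≈ 0.767
P(porphyry copper | evidence) = 0.0063133 / 0.09193 ≈ 0.069
P(sediment-hosted zinc | evidence) = 0.0034103 / 0.09193 ≈ 0.037
P(iron oxide copper-gold | evidence) = 0.0016214 / 0.09193 ≈ 0.018

0.109, 0.767, 0.069, 0.037, 0.018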